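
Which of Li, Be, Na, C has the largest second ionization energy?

Consider each +1 ion: Li⁺ is the bare [He] core; Be⁺ still has 1 valence electron; Na⁺ is the bare [Ne] core; C⁺ still has 3 valence electrons.
Core electrons are held far more tightly than valence electrons, so Na and Li top the IE_2 order.
Valence configurations: Be⁺ [He]2s¹, C⁺ [He]2s²2p¹.
Tabulated IE_2 (kJ/mol): Li 7298, Be 1757, Na 4562, C 2353.
So the second ionization energies run Be < C < Na < Li.

Li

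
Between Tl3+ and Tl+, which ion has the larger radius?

Both ions have Z = 81 protons, but Tl3+ has lost more electrons, so its remaining electrons feel a larger effective nuclear charge per electron and are pulled in more tightly.
Higher positive charge → smaller ion, so Tl+ > Tl3+.

Tl+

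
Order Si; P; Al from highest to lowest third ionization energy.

The third ionization energy removes an electron from the +2 ion. For each element: Si²⁺ still has 2 valence electrons; P²⁺ still has 3 valence electrons; Al²⁺ still has 1 valence electron.
All are still removing valence electrons, so compare the +2 ions as you would atoms: IE_3 generally rises across a period (higher Z_eff) and falls down a group (larger shell), subject to the usual subshell exceptions.
Valence configurations: Si²⁺ [Ne]3s², P²⁺ [Ne]3s²3p¹, Al²⁺ [Ne]3s¹.
P²⁺ loses a lone 3p electron whereas Si²⁺ must break into a filled 3s² pair, so IE_3(Si) > IE_3(P) even though P has the higher nuclear charge.
The numbers (kJ/mol): Si 3232, P 2914, Al 2745.
So the third ionization energies run Al < P < Si.

Si, P, Al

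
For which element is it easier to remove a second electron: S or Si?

Consider each +1 ion: S⁺ still has 5 valence electrons; Si⁺ still has 3 valence electrons.
All are still removing valence electrons, so compare the +1 ions as you would atoms: IE_2 generally rises across a period (higher Z_eff) and falls down a group (larger shell), subject to the usual subshell exceptions.
Valence configurations: S⁺ [Ne]3s²3p³, Si⁺ [Ne]3s²3p¹.
The numbers (kJ/mol): S 2252, Si 1577.
Hence IE_2: Si < S.

Si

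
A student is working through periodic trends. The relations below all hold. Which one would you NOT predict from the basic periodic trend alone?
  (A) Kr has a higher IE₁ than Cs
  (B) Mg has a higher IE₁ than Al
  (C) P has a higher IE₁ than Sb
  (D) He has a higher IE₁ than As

The general trend: IE₁ increases across a period and decreases down a group.
(A) Kr (period 4, group 18) vs Cs (period 6, group 1): the stated order agrees with the simple trend.
(B) Mg (period 3, group 2) vs Al (period 3, group 13): the stated order contradicts the simple trend.
(C) P (period 3, group 15) vs Sb (period 5, group 15): the stated order agrees with the simple trend.
(D) He (period 1, group 18) vs As (period 4, group 15): the stated order agrees with the simple trend.
The exception is (B): Al's single 3p electron is easier to remove than one from Mg's filled 3s².

(B)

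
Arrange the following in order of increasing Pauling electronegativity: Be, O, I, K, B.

K, Be, B, I, O

Be is in period 2, group 2; B is in period 2, group 13; O is in period 2, group 16; K is in period 4, group 1; I is in period 5, group 17.
EN rises left→right (higher Z_eff, smaller atoms) and falls top→bottom (larger, more shielded atoms).
These span different periods and groups, so the two trends combine.
Be > K: relative to K, both the across-period and down-group shifts push Be's electronegativity up.
B > Be: B lies to the right of Be in period 2, so the across-period effect alone puts B higher.
I > B: period and group pull opposite ways; the across-period shift dominates (2.66 vs 2.04).
O > I: the two effects oppose for this pair; the down-group effect wins (3.44 vs 2.66).
Approximate values (Pauling): Be 1.57, B 2.04, O 3.44, K 0.82, I 2.66.
So from lowest to highest: K < Be < B < I < O.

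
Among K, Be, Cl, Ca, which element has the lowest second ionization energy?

IE_2 is the cost of taking one more electron from the +1 cation: K⁺ is the bare [Ar] core; Be⁺ still has 1 valence electron; Cl⁺ still has 6 valence electrons; Ca⁺ still has 1 valence electron.
Pulling an electron out of a noble-gas core costs far more than removing a remaining valence electron, so K sits at the high end of IE_2.
Valence configurations: Be⁺ [He]2s¹, Cl⁺ [Ne]3s²3p⁴, Ca⁺ [Ar]4s¹.
The numbers (kJ/mol): K 3052, Be 1757, Cl 2298, Ca 1145.
Overall IE_2 order: Ca < Be < Cl < K.

Ca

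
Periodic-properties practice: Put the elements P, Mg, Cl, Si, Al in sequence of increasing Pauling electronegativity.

Mg is in period 3, group 2; Al is in period 3, group 13; Si is in period 3, group 14; P is in period 3, group 15; Cl is in period 3, group 17.
Electronegativity increases across a period and decreases down a group, tracking effective nuclear charge and atomic size.
All lie in period 3, so electronegativity increases left to right.
So from lowest to highest: Mg < Al < Si < P < Cl.

Mg < Al < Si < P < Cl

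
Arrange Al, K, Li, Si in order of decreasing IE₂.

After 1 electron has been removed, what remains? Al⁺ still has 2 valence electrons; K⁺ is the bare [Ar] core; Li⁺ is the bare [He] core; Si⁺ still has 3 valence electrons.
Pulling an electron out of a noble-gas core costs far more than removing a remaining valence electron, so K and Li sit at the high end of IE_2.
Valence configurations: Al⁺ [Ne]3s², Si⁺ [Ne]3s²3p¹.
Si⁺ loses a lone 3p electron whereas Al⁺ must break into a filled 3s² pair, so IE_2(Al) > IE_2(Si) even though Si has the higher nuclear charge.
Tabulated IE_2 (kJ/mol): Al 1817, K 3052, Li 7298, Si 1577.
So the second ionization energies run Si < Al < K < Li.

Li > K > Al > Si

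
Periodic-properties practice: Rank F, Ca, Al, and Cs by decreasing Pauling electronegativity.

Electronegativity increases across a period and decreases down a group, tracking effective nuclear charge and atomic size.
Neither a single period nor a single group — weigh both effects.
Ca > Cs: relative to Cs, both the across-period and down-group shifts push Ca's electronegativity up.
Al > Ca: both effects reinforce here, so Al is clearly the higher of the two.
F > Al: both effects reinforce here, so F is clearly the higher of the two.
For reference (Pauling): F 3.98, Al 1.61, Ca 1.00, Cs 0.79.
So from highest to lowest: F > Al > Ca > Cs.

F > Al > Ca > Cs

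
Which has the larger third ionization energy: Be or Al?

Be

Consider each +2 ion: Be²⁺ is the bare [He] core; Al²⁺ still has 1 valence electron.
Pulling an electron out of a noble-gas core costs far more than removing a remaining valence electron, so Be sits at the high end of IE_3.
The numbers (kJ/mol): Be 14849, Al 2745.
So the third ionization energies run Al < Be.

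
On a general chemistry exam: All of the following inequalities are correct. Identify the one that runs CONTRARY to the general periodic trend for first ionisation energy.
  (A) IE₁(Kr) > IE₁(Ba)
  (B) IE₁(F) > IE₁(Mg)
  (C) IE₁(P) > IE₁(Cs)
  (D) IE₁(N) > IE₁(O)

(D)

The general trend: first ionisation energy increases across a period and decreases down a group.
(A) Kr (period 4, group 18) vs Ba (period 6, group 2): the stated order agrees with the simple trend.
(B) F (period 2, group 17) vs Mg (period 3, group 2): the stated order agrees with the simple trend.
(C) P (period 3, group 15) vs Cs (period 6, group 1): the stated order agrees with the simple trend.
(D) N (period 2, group 15) vs O (period 2, group 16): the stated order contradicts the simple trend.
The exception is (D): pairing an electron in O's 2p⁴ costs repulsion energy, so O ionizes more easily than half-filled N (2p³).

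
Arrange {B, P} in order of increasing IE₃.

P, B

The third ionization energy removes an electron from the +2 ion. For each element: B²⁺ still has 1 valence electron; P²⁺ still has 3 valence electrons.
All are still removing valence electrons, so compare the +2 ions as you would atoms: IE_3 generally rises across a period (higher Z_eff) and falls down a group (larger shell), subject to the usual subshell exceptions.
Valence configurations: B²⁺ [He]2s¹, P²⁺ [Ne]3s²3p¹.
The numbers (kJ/mol): B 3660, P 2914.
Putting it together, IE_3: P < B.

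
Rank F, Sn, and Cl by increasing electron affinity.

Sn < F < Cl

F is in period 2, group 17; Cl is in period 3, group 17; Sn is in period 5, group 14.
Electron affinity generally becomes more exothermic across a period toward the halogens and less exothermic down a group.
Here both period and group differ, so the two effects have to be weighed against each other.
F > Sn: both effects reinforce here, so F is clearly the higher of the two.
Cl > F: this pair runs against the simple trend — see the exception note.
Note the exception: Cl has a higher electron affinity than F, contrary to the simple trend — F's small 2p subshell makes the incoming electron feel strong e⁻–e⁻ repulsion, so Cl actually releases more energy on gaining an electron.
For reference (kJ/mol): F 328, Cl 349, Sn 107.
So from lowest to highest: Sn < F < Cl.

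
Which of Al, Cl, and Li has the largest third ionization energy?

Consider each +2 ion: Al²⁺ still has 1 valence electron; Cl²⁺ still has 5 valence electrons; Li²⁺ is already 1 electron into the core.
Core electrons are held far more tightly than valence electrons, so Li tops the IE_3 order.
Valence configurations: Al²⁺ [Ne]3s¹, Cl²⁺ [Ne]3s²3p³.
The numbers (kJ/mol): Al 2745, Cl 3822, Li 11815.
So the third ionization energies run Al < Cl < Li.

Li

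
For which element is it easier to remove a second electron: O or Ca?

Ca

Consider each +1 ion: O⁺ still has 5 valence electrons; Ca⁺ still has 1 valence electron.
All are still removing valence electrons, so compare the +1 ions as you would atoms: IE_2 generally rises across a period (higher Z_eff) and falls down a group (larger shell), subject to the usual subshell exceptions.
Valence configurations: O⁺ [He]2s²2p³, Ca⁺ [Ar]4s¹.
Approximate IE_2 values (kJ/mol): O 3388, Ca 1145.
Putting it together, IE_2: Ca < O.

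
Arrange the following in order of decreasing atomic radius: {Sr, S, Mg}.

Mg is in period 3, group 2; S is in period 3, group 16; Sr is in period 5, group 2.
Moving right in a period, electrons are added to the same shell under a stronger nuclear pull, so atoms get smaller; moving down, a new shell is opened and atoms get larger.
These span different periods and groups, so the two trends combine.
Mg > S: Mg lies to the left of S in period 3, so the across-period effect alone puts Mg larger.
Sr > Mg: they share group 2; the group trend gives Sr the larger value.
Approximate values (pm): Mg 139, S 103, Sr 185.
So from largest to smallest: Sr > Mg > S.

Sr, Mg, S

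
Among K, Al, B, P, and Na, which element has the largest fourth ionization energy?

B

After 3 electrons have been removed, what remains? K³⁺ is already 2 electrons into the core; Al³⁺ is the bare [Ne] core; B³⁺ is the bare [He] core; P³⁺ still has 2 valence electrons; Na³⁺ is already 2 electrons into the core.
Core electrons are held far more tightly than valence electrons, so K, Na, Al and B top the IE_4 order.
Tabulated IE_4 (kJ/mol): K 5877, Al 11577, B 25026, P 4964, Na 9543.
Hence IE_4: P < K < Na < Al < B.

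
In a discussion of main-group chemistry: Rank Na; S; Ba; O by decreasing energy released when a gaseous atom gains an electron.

S, O, Na, Ba

Adding an electron releases more energy for atoms nearer the top right (short of the noble gases).
Neither a single period nor a single group — weigh both effects.
Na > Ba: the two effects oppose for this pair; the down-group effect wins (53 vs 14 kJ/mol).
O > Na: both effects reinforce here, so O is clearly the higher of the two.
S > O: this pair runs against the simple trend — see the exception note.
Note the exception: S has a higher electron affinity than O, contrary to the simple trend — the compact 2p subshell of O repels the added electron more than S's larger 3p does.
For reference (kJ/mol): O 141, Na 53, S 200, Ba 14.
So from highest to lowest: S > O > Na > Ba.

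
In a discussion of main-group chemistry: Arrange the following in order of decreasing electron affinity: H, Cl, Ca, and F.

Cl > F > H > Ca

H is in period 1, group 1; F is in period 2, group 17; Cl is in period 3, group 17; Ca is in period 4, group 2.
EA tends to increase across a period and decrease down a group, though the pattern is less regular than for IE or radius.
These span different periods and groups, so the two trends combine.
H > Ca: period and group pull opposite ways; the down-group shift dominates (73 vs 2 kJ/mol).
F > H: period and group pull opposite ways; the across-period shift dominates (328 vs 73 kJ/mol).
Cl > F: this pair runs against the simple trend — see the exception note.
Note the exception: Cl has a higher electron affinity than F, contrary to the simple trend — F's small 2p subshell makes the incoming electron feel strong e⁻–e⁻ repulsion, so Cl actually releases more energy on gaining an electron.
For reference (kJ/mol): H 73, F 328, Cl 349, Ca 2.
So from highest to lowest: Cl > F > H > Ca.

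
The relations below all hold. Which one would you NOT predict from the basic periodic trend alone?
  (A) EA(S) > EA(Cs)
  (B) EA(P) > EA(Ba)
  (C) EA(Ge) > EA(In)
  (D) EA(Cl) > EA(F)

(D)

The general trend: electron affinity increases across a period and decreases down a group.
(A) S (period 3, group 16) vs Cs (period 6, group 1): the stated order agrees with the simple trend.
(B) P (period 3, group 15) vs Ba (period 6, group 2): the stated order agrees with the simple trend.
(C) Ge (period 4, group 14) vs In (period 5, group 13): the stated order agrees with the simple trend.
(D) Cl (period 3, group 17) vs F (period 2, group 17): the stated order contradicts the simple trend.
The exception is (D): F's small 2p subshell makes the incoming electron feel strong e⁻–e⁻ repulsion, so Cl actually releases more energy on gaining an electron.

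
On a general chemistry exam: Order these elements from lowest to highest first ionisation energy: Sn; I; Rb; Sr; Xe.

Rb < Sr < Sn < I < Xe

Rb is in period 5, group 1; Sr is in period 5, group 2; Sn is in period 5, group 14; I is in period 5, group 17; Xe is in period 5, group 18.
IE₁ increases left→right with effective nuclear charge and decreases top→bottom as the valence shell moves farther out.
All lie in period 5, so first ionization energy increases left to right.
So from lowest to highest: Rb < Sr < Sn < I < Xe.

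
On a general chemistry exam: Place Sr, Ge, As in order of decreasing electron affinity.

Ge, As, Sr

Ge is in period 4, group 14; As is in period 4, group 15; Sr is in period 5, group 2.
Electron affinity generally becomes more exothermic across a period toward the halogens and less exothermic down a group.
Here both period and group differ, so the two effects have to be weighed against each other.
As > Sr: relative to Sr, both the across-period and down-group shifts push As's electron affinity up.
Ge > As: this pair runs against the simple trend — see the exception note.
Note the exception: Ge has a higher electron affinity than As, contrary to the simple trend — adding an electron to As's half-filled 4p³ is unfavourable, so Ge (4p²) has the more exothermic EA.
Tabulated electron affinity (kJ/mol): Ge 119, As 78, Sr 5.
So from highest to lowest: Ge > As > Sr.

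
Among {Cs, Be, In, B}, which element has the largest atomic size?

Cs

Be is in period 2, group 2; B is in period 2, group 13; In is in period 5, group 13; Cs is in period 6, group 1.
Across a period the added protons contract the valence shell; down a group each new principal shell makes the atom larger.
Neither a single period nor a single group — weigh both effects.
Be > B: both are in period 2; the period trend gives Be the larger value.
In > Be: the two effects oppose for this pair; the down-group effect wins (142 vs 102 pm).
Cs > In: relative to In, both the across-period and down-group shifts push Cs's atomic radius up.
For reference (pm): Be 102, B 85, In 142, Cs 232.
The largest atomic size among these belongs to Cs.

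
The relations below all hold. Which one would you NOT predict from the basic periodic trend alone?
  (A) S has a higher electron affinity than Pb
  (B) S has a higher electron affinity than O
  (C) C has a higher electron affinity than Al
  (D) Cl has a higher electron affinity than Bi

(B)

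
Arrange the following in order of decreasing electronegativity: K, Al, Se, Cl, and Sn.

Cl > Se > Sn > Al > K

Al is in period 3, group 13; Cl is in period 3, group 17; K is in period 4, group 1; Se is in period 4, group 16; Sn is in period 5, group 14.
EN rises left→right (higher Z_eff, smaller atoms) and falls top→bottom (larger, more shielded atoms).
Neither a single period nor a single group — weigh both effects.
Al > K: relative to K, both the across-period and down-group shifts push Al's electronegativity up.
Sn > Al: the two effects oppose for this pair; the across-period effect wins (1.96 vs 1.61).
Se > Sn: both effects reinforce here, so Se is clearly the higher of the two.
Cl > Se: both effects reinforce here, so Cl is clearly the higher of the two.
Approximate values (Pauling): Al 1.61, Cl 3.16, K 0.82, Se 2.55, Sn 1.96.
So from highest to lowest: Cl > Se > Sn > Al > K.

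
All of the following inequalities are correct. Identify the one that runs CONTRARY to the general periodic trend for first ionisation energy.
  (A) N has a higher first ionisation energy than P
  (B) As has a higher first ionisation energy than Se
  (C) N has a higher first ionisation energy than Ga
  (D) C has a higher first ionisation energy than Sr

The general trend: first ionisation energy increases across a period and decreases down a group.
(A) N (period 2, group 15) vs P (period 3, group 15): the stated order agrees with the simple trend.
(B) As (period 4, group 15) vs Se (period 4, group 16): the stated order contradicts the simple trend.
(C) N (period 2, group 15) vs Ga (period 4, group 13): the stated order agrees with the simple trend.
(D) C (period 2, group 14) vs Sr (period 5, group 2): the stated order agrees with the simple trend.
The exception is (B): Se (4p⁴) ionizes more easily than half-filled As (4p³).

(B)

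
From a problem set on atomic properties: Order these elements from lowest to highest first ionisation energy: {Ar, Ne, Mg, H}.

Mg < H < Ar < Ne

First ionization energy rises across a period (greater Z_eff holds electrons more tightly) and falls down a group (valence electrons are farther from the nucleus).
Here both period and group differ, so the two effects have to be weighed against each other.
H > Mg: the two effects oppose for this pair; the down-group effect wins (1312 vs 738 kJ/mol).
Ar > H: the two effects oppose for this pair; the across-period effect wins (1521 vs 1312 kJ/mol).
Ne > Ar: they share group 18; the group trend gives Ne the larger value.
For reference (kJ/mol): H 1312, Ne 2081, Mg 738, Ar 1521.
So from lowest to highest: Mg < H < Ar < Ne.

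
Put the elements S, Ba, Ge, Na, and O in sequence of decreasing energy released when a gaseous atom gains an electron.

O is in period 2, group 16; Na is in period 3, group 1; S is in period 3, group 16; Ge is in period 4, group 14; Ba is in period 6, group 2.
Adding an electron releases more energy for atoms nearer the top right (short of the noble gases).
Neither a single period nor a single group — weigh both effects.
Na > Ba: period and group pull opposite ways; the down-group shift dominates (53 vs 14 kJ/mol).
Ge > Na: the two effects oppose for this pair; the across-period effect wins (119 vs 53 kJ/mol).
O > Ge: relative to Ge, both the across-period and down-group shifts push O's electron affinity up.
S > O: this pair runs against the simple trend — see the exception note.
Note the exception: S has a higher electron affinity than O, contrary to the simple trend — the compact 2p subshell of O repels the added electron more than S's larger 3p does.
Tabulated electron affinity (kJ/mol): O 141, Na 53, S 200, Ge 119, Ba 14.
So from highest to lowest: S > O > Ge > Na > Ba.

S, O, Ge, Na, Ba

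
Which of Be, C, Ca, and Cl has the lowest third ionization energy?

The third ionization energy removes an electron from the +2 ion. For each element: Be²⁺ is the bare [He] core; C²⁺ still has 2 valence electrons; Ca²⁺ is the bare [Ar] core; Cl²⁺ still has 5 valence electrons.
Breaking into a closed-shell core is much more expensive than removing a leftover valence electron — Ca and Be have the largest IE_3 here.
Valence configurations: C²⁺ [He]2s², Cl²⁺ [Ne]3s²3p³.
Approximate IE_3 values (kJ/mol): Be 14849, C 4620, Ca 4912, Cl 3822.
Putting it together, IE_3: Cl < C < Ca < Be.

Cl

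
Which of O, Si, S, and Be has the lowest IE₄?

IE_4 is the cost of taking one more electron from the +3 cation: O³⁺ still has 3 valence electrons; Si³⁺ still has 1 valence electron; S³⁺ still has 3 valence electrons; Be³⁺ is already 1 electron into the core.
Pulling an electron out of a noble-gas core costs far more than removing a remaining valence electron, so Be sits at the high end of IE_4.
Valence configurations: O³⁺ [He]2s²2p¹, Si³⁺ [Ne]3s¹, S³⁺ [Ne]3s²3p¹.
Approximate IE_4 values (kJ/mol): O 7469, Si 4356, S 4556, Be 21007.
Putting it together, IE_4: Si < S < O < Be.

Si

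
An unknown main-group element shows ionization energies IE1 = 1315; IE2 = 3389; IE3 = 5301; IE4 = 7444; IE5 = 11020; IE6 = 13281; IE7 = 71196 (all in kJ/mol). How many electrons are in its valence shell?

Look for the largest jump between consecutive ionization energies: IE7/IE6 ≈ 5.4, far larger than any earlier ratio.
That jump marks the point where a core electron is being removed. So the atom has 6 valence electrons.

6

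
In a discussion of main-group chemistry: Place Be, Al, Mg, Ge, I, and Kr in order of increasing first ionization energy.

Be is in period 2, group 2; Mg is in period 3, group 2; Al is in period 3, group 13; Ge is in period 4, group 14; Kr is in period 4, group 18; I is in period 5, group 17.
IE₁ increases left→right with effective nuclear charge and decreases top→bottom as the valence shell moves farther out.
Neither a single period nor a single group — weigh both effects.
Mg > Al: this pair runs against the simple trend — see the exception note.
Ge > Mg: the two effects oppose for this pair; the across-period effect wins (762 vs 738 kJ/mol).
Be > Ge: period and group pull opposite ways; the down-group shift dominates (900 vs 762 kJ/mol).
I > Be: period and group pull opposite ways; the across-period shift dominates (1008 vs 900 kJ/mol).
Kr > I: both effects reinforce here, so Kr is clearly the higher of the two.
Note the exception: Mg has a higher first ionization energy than Al, contrary to the simple trend — Al's single 3p electron is easier to remove than one from Mg's filled 3s².
Approximate values (kJ/mol): Be 900, Mg 738, Al 578, Ge 762, Kr 1351, I 1008.
So from lowest to highest: Al < Mg < Ge < Be < I < Kr.

Al, Mg, Ge, Be, I, Kr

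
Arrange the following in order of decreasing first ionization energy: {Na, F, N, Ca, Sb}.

N is in period 2, group 15; F is in period 2, group 17; Na is in period 3, group 1; Ca is in period 4, group 2; Sb is in period 5, group 15.
First ionization energy rises across a period (greater Z_eff holds electrons more tightly) and falls down a group (valence electrons are farther from the nucleus).
Neither a single period nor a single group — weigh both effects.
Ca > Na: the two effects oppose for this pair; the across-period effect wins (590 vs 496 kJ/mol).
Sb > Ca: period and group pull opposite ways; the across-period shift dominates (831 vs 590 kJ/mol).
N > Sb: they share group 15; the group trend gives N the larger value.
F > N: both are in period 2; the period trend gives F the larger value.
For reference (kJ/mol): N 1402, F 1681, Na 496, Ca 590, Sb 831.
So from highest to lowest: F > N > Sb > Ca > Na.

F, N, Sb, Ca, Na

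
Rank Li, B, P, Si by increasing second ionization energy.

Si, P, B, Li

Consider each +1 ion: Li⁺ is the bare [He] core; B⁺ still has 2 valence electrons; P⁺ still has 4 valence electrons; Si⁺ still has 3 valence electrons.
Breaking into a closed-shell core is much more expensive than removing a leftover valence electron — Li has the largest IE_2 here.
Valence configurations: B⁺ [He]2s², P⁺ [Ne]3s²3p², Si⁺ [Ne]3s²3p¹.
Approximate IE_2 values (kJ/mol): Li 7298, B 2427, P 1907, Si 1577.
So the second ionization energies run Si < P < B < Li.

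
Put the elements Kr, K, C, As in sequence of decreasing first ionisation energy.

Kr > C > As > K

Across a period the outer electron is held more tightly (higher IE₁); down a group it sits in a higher shell, more shielded, and comes off more easily.
Here both period and group differ, so the two effects have to be weighed against each other.
As > K: As lies to the right of K in period 4, so the across-period effect alone puts As higher.
C > As: the two effects oppose for this pair; the down-group effect wins (1086 vs 947 kJ/mol).
Kr > C: period and group pull opposite ways; the across-period shift dominates (1351 vs 1086 kJ/mol).
Approximate values (kJ/mol): C 1086, K 419, As 947, Kr 1351.
So from highest to lowest: Kr > C > As > K.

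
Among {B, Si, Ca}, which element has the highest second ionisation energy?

After 1 electron has been removed, what remains? B⁺ still has 2 valence electrons; Si⁺ still has 3 valence electrons; Ca⁺ still has 1 valence electron.
All are still removing valence electrons, so compare the +1 ions as you would atoms: IE_2 generally rises across a period (higher Z_eff) and falls down a group (larger shell), subject to the usual subshell exceptions.
Valence configurations: B⁺ [He]2s², Si⁺ [Ne]3s²3p¹, Ca⁺ [Ar]4s¹.
Tabulated IE_2 (kJ/mol): B 2427, Si 1577, Ca 1145.
Putting it together, IE_2: Ca < Si < B.

B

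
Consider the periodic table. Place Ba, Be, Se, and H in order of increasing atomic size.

H is in period 1, group 1; Be is in period 2, group 2; Se is in period 4, group 16; Ba is in period 6, group 2.
Radius decreases left→right (rising Z_eff, same n) and increases top→bottom (higher n).
Neither a single period nor a single group — weigh both effects.
Be > H: period and group pull opposite ways; the down-group shift dominates (102 vs 32 pm).
Se > Be: period and group pull opposite ways; the down-group shift dominates (116 vs 102 pm).
Ba > Se: relative to Se, both the across-period and down-group shifts push Ba's atomic radius up.
Tabulated atomic radius (pm): H 32, Be 102, Se 116, Ba 196.
So from smallest to largest: H < Be < Se < Ba.

H < Be < Se < Ba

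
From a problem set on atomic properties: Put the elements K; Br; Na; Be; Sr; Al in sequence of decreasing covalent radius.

Atomic radius shrinks across a period as nuclear charge pulls the same shell inward, and grows down a group as new shells are added.
These span different periods and groups, so the two trends combine.
Br > Be: the two effects oppose for this pair; the down-group effect wins (114 vs 102 pm).
Al > Br: the two effects oppose for this pair; the across-period effect wins (126 vs 114 pm).
Na > Al: Na lies to the left of Al in period 3, so the across-period effect alone puts Na larger.
Sr > Na: the two effects oppose for this pair; the down-group effect wins (185 vs 155 pm).
K > Sr: the two effects oppose for this pair; the across-period effect wins (196 vs 185 pm).
Tabulated atomic radius (pm): Be 102, Na 155, Al 126, K 196, Br 114, Sr 185.
So from largest to smallest: K > Sr > Na > Al > Br > Be.

K, Sr, Na, Al, Br, Be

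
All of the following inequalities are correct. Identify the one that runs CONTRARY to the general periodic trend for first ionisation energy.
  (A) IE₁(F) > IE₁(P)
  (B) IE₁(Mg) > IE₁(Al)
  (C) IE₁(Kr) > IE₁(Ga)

The general trend: first ionisation energy increases across a period and decreases down a group.
(A) F (period 2, group 17) vs P (period 3, group 15): the stated order agrees with the simple trend.
(B) Mg (period 3, group 2) vs Al (period 3, group 13): the stated order contradicts the simple trend.
(C) Kr (period 4, group 18) vs Ga (period 4, group 13): the stated order agrees with the simple trend.
The exception is (B): Al's single 3p electron is easier to remove than one from Mg's filled 3s².

(B)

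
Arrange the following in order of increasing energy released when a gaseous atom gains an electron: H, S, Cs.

H is in period 1, group 1; S is in period 3, group 16; Cs is in period 6, group 1.
Adding an electron releases more energy for atoms nearer the top right (short of the noble gases).
These span different periods and groups, so the two trends combine.
H > Cs: they share group 1; the group trend gives H the larger value.
S > H: the two effects oppose for this pair; the across-period effect wins (200 vs 73 kJ/mol).
For reference (kJ/mol): H 73, S 200, Cs 46.
So from lowest to highest: Cs < H < S.

Cs < H < S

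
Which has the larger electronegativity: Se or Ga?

Se

Ga is in period 4, group 13; Se is in period 4, group 16.
EN rises left→right (higher Z_eff, smaller atoms) and falls top→bottom (larger, more shielded atoms).
All lie in period 4, so electronegativity increases left to right.
So Se has the larger electronegativity (Se > Ga).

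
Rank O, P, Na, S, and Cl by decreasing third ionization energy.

Na > O > Cl > S > P

After 2 electrons have been removed, what remains? O²⁺ still has 4 valence electrons; P²⁺ still has 3 valence electrons; Na²⁺ is already 1 electron into the core; S²⁺ still has 4 valence electrons; Cl²⁺ still has 5 valence electrons.
Pulling an electron out of a noble-gas core costs far more than removing a remaining valence electron, so Na sits at the high end of IE_3.
Valence configurations: O²⁺ [He]2s²2p², P²⁺ [Ne]3s²3p¹, S²⁺ [Ne]3s²3p², Cl²⁺ [Ne]3s²3p³.
Tabulated IE_3 (kJ/mol): O 5300, P 2914, Na 6910, S 3357, Cl 3822.
So the third ionization energies run P < S < Cl < O < Na.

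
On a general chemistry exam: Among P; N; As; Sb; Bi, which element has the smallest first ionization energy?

N is in period 2, group 15; P is in period 3, group 15; As is in period 4, group 15; Sb is in period 5, group 15; Bi is in period 6, group 15.
Across a period the outer electron is held more tightly (higher IE₁); down a group it sits in a higher shell, more shielded, and comes off more easily.
All are in group 15, so first ionization energy increases up the group.
The smallest first ionization energy among these belongs to Bi.

Bi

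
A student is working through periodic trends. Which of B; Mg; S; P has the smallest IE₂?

Mg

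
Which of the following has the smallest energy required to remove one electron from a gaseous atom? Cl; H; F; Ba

H is in period 1, group 1; F is in period 2, group 17; Cl is in period 3, group 17; Ba is in period 6, group 2.
IE₁ increases left→right with effective nuclear charge and decreases top→bottom as the valence shell moves farther out.
Neither a single period nor a single group — weigh both effects.
Cl > Ba: both effects reinforce here, so Cl is clearly the higher of the two.
H > Cl: the two effects oppose for this pair; the down-group effect wins (1312 vs 1251 kJ/mol).
F > H: the two effects oppose for this pair; the across-period effect wins (1681 vs 1312 kJ/mol).
For reference (kJ/mol): H 1312, F 1681, Cl 1251, Ba 503.
The smallest energy required to remove one electron from a gaseous atom among these belongs to Ba.

Ba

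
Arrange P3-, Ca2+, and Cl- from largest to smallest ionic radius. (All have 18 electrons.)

All of these have 18 electrons, so size is governed by nuclear charge alone: the more protons, the stronger the pull on the same electron cloud, and the smaller the ion.
Nuclear charges: Ca2+ (Z=20), Cl- (Z=17), P3- (Z=15).
Largest to smallest: P3- > Cl- > Ca2+.

P3-, Cl-, Ca2+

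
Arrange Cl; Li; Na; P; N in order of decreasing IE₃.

The third ionization energy removes an electron from the +2 ion. For each element: Cl²⁺ still has 5 valence electrons; Li²⁺ is already 1 electron into the core; Na²⁺ is already 1 electron into the core; P²⁺ still has 3 valence electrons; N²⁺ still has 3 valence electrons.
Breaking into a closed-shell core is much more expensive than removing a leftover valence electron — Na and Li have the largest IE_3 here.
Valence configurations: Cl²⁺ [Ne]3s²3p³, P²⁺ [Ne]3s²3p¹, N²⁺ [He]2s²2p¹.
Approximate IE_3 values (kJ/mol): Cl 3822, Li 11815, Na 6910, P 2914, N 4578.
Hence IE_3: P < Cl < N < Na < Li.

Li > Na > N > Cl > P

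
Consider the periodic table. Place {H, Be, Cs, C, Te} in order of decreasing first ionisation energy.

Across a period the outer electron is held more tightly (higher IE₁); down a group it sits in a higher shell, more shielded, and comes off more easily.
Neither a single period nor a single group — weigh both effects.
Te > Cs: both effects reinforce here, so Te is clearly the higher of the two.
Be > Te: the two effects oppose for this pair; the down-group effect wins (900 vs 869 kJ/mol).
C > Be: both are in period 2; the period trend gives C the larger value.
H > C: the two effects oppose for this pair; the down-group effect wins (1312 vs 1086 kJ/mol).
Approximate values (kJ/mol): H 1312, Be 900, C 1086, Te 869, Cs 376.
So from highest to lowest: H > C > Be > Te > Cs.

H > C > Be > Te > Cs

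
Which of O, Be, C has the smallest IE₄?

C

After 3 electrons have been removed, what remains? O³⁺ still has 3 valence electrons; Be³⁺ is already 1 electron into the core; C³⁺ still has 1 valence electron.
Breaking into a closed-shell core is much more expensive than removing a leftover valence electron — Be has the largest IE_4 here.
Valence configurations: O³⁺ [He]2s²2p¹, C³⁺ [He]2s¹.
Approximate IE_4 values (kJ/mol): O 7469, Be 21007, C 6223.
Overall IE_4 order: C < O < Be.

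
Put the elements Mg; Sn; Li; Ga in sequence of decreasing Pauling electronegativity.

Li is in period 2, group 1; Mg is in period 3, group 2; Ga is in period 4, group 13; Sn is in period 5, group 14.
Smaller atoms with higher effective nuclear charge are more electronegative.
A diagonal step moves right (one effect) and down (the opposite effect) at once.
Mg > Li: the two effects oppose for this pair; the across-period effect wins (1.31 vs 0.98).
Ga > Mg: the two effects oppose for this pair; the across-period effect wins (1.81 vs 1.31).
Sn > Ga: period and group pull opposite ways; the across-period shift dominates (1.96 vs 1.81).
Tabulated electronegativity (Pauling): Li 0.98, Mg 1.31, Ga 1.81, Sn 1.96.
So from highest to lowest: Sn > Ga > Mg > Li.

Sn > Ga > Mg > Li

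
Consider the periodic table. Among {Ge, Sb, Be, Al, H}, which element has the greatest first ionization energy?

H is in period 1, group 1; Be is in period 2, group 2; Al is in period 3, group 13; Ge is in period 4, group 14; Sb is in period 5, group 15.
Across a period the outer electron is held more tightly (higher IE₁); down a group it sits in a higher shell, more shielded, and comes off more easily.
These sit on a diagonal, where the across-period and down-group effects partly cancel.
Ge > Al: the two effects oppose for this pair; the across-period effect wins (762 vs 578 kJ/mol).
Sb > Ge: period and group pull opposite ways; the across-period shift dominates (831 vs 762 kJ/mol).
Be > Sb: the two effects oppose for this pair; the down-group effect wins (900 vs 831 kJ/mol).
H > Be: the two effects oppose for this pair; the down-group effect wins (1312 vs 900 kJ/mol).
Approximate values (kJ/mol): H 1312, Be 900, Al 578, Ge 762, Sb 831.
The greatest first ionization energy among these belongs to H.

H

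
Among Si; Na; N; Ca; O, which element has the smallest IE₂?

The second ionization energy removes an electron from the +1 ion. For each element: Si⁺ still has 3 valence electrons; Na⁺ is the bare [Ne] core; N⁺ still has 4 valence electrons; Ca⁺ still has 1 valence electron; O⁺ still has 5 valence electrons.
Breaking into a closed-shell core is much more expensive than removing a leftover valence electron — Na has the largest IE_2 here.
Valence configurations: Si⁺ [Ne]3s²3p¹, N⁺ [He]2s²2p², Ca⁺ [Ar]4s¹, O⁺ [He]2s²2p³.
Tabulated IE_2 (kJ/mol): Si 1577, Na 4562, N 2856, Ca 1145, O 3388.
Putting it together, IE_2: Ca < Si < N < O < Na.

Ca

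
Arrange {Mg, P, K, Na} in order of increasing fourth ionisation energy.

IE_4 is the cost of taking one more electron from the +3 cation: Mg³⁺ is already 1 electron into the core; P³⁺ still has 2 valence electrons; K³⁺ is already 2 electrons into the core; Na³⁺ is already 2 electrons into the core.
Breaking into a closed-shell core is much more expensive than removing a leftover valence electron — K, Na and Mg have the largest IE_4 here.
The numbers (kJ/mol): Mg 10543, P 4964, K 5877, Na 9543.
Putting it together, IE_4: P < K < Na < Mg.

P < K < Na < Mg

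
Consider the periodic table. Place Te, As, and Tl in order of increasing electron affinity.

As is in period 4, group 15; Te is in period 5, group 16; Tl is in period 6, group 13.
EA tends to increase across a period and decrease down a group, though the pattern is less regular than for IE or radius.
Here both period and group differ, so the two effects have to be weighed against each other.
As > Tl: both effects reinforce here, so As is clearly the higher of the two.
Te > As: period and group pull opposite ways; the across-period shift dominates (190 vs 78 kJ/mol).
Approximate values (kJ/mol): As 78, Te 190, Tl 19.
So from lowest to highest: Tl < As < Te.

Tl < As < Te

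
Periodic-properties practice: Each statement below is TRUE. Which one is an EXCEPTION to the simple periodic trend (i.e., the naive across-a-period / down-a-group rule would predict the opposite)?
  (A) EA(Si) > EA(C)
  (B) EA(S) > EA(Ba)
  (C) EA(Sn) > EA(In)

The general trend: electron affinity increases across a period and decreases down a group.
(A) Si (period 3, group 14) vs C (period 2, group 14): the stated order contradicts the simple trend.
(B) S (period 3, group 16) vs Ba (period 6, group 2): the stated order agrees with the simple trend.
(C) Sn (period 5, group 14) vs In (period 5, group 13): the stated order agrees with the simple trend.
The exception is (A): Si's larger, more diffuse 3p orbitals accept an added electron slightly more readily than C's compact 2p.

(A)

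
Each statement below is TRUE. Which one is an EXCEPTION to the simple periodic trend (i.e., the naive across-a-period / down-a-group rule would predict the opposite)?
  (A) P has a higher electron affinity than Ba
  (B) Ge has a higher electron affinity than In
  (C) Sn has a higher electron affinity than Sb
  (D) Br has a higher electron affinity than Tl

The general trend: electron affinity increases across a period and decreases down a group.
(A) P (period 3, group 15) vs Ba (period 6, group 2): the stated order agrees with the simple trend.
(B) Ge (period 4, group 14) vs In (period 5, group 13): the stated order agrees with the simple trend.
(C) Sn (period 5, group 14) vs Sb (period 5, group 15): the stated order contradicts the simple trend.
(D) Br (period 4, group 17) vs Tl (period 6, group 13): the stated order agrees with the simple trend.
The exception is (C): adding an electron to Sb's half-filled 5p³ is unfavourable, so Sn has the more exothermic EA.

(C)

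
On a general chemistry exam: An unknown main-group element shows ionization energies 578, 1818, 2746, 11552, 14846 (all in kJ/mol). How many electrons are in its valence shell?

3

Look for the largest jump between consecutive ionization energies: IE4/IE3 ≈ 4.2, far larger than any earlier ratio.
That jump marks the point where a core electron is being removed. So the atom has 3 valence electrons.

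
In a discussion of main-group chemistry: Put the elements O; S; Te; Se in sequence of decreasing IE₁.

O > S > Se > Te

Removing the outermost electron gets harder across a period and easier down a group.
All are in group 16, so first ionization energy increases up the group.
So from highest to lowest: O > S > Se > Te.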